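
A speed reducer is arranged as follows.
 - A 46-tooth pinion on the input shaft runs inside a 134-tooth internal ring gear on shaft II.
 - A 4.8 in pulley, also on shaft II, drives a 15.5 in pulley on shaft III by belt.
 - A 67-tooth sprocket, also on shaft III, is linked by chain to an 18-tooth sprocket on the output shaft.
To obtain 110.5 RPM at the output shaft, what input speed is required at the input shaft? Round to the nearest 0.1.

279.3 RPM

Overall ratio R = 2.913 × 3.2292 × 0.26866 = 2.5272.
Required input speed = output speed × R = 110.5 × 2.5272 = 279.25 RPM.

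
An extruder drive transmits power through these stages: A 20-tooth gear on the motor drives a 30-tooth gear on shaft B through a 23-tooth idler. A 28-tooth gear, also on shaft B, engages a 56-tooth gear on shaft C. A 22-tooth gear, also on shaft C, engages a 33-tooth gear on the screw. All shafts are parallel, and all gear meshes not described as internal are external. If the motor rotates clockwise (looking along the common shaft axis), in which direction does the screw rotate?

the motor → shaft B: driver → idler → driven is 2 external meshes, 2 reversals → CW.
shaft B → shaft C: external mesh, 1 reversal → CCW.
shaft C → the screw: external mesh, 1 reversal → CW.
4 reversals in total — an even number — so the screw turns the same way as the motor.

clockwise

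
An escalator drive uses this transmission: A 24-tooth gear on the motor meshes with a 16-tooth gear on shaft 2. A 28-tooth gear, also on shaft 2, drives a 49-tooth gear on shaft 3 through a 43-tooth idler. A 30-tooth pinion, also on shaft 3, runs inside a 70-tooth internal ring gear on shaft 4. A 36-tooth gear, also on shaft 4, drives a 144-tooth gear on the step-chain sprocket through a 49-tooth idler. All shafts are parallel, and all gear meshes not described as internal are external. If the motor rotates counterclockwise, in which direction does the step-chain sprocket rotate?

the motor → shaft 2: external mesh, 1 reversal → CW.
shaft 2 → shaft 3: driver → idler → driven is 2 external meshes, 2 reversals → CW.
shaft 3 → shaft 4: internal mesh, same direction → CW.
shaft 4 → the step-chain sprocket: driver → idler → driven is 2 external meshes, 2 reversals → CW.
5 reversals in total — an odd number — so the step-chain sprocket turns opposite to the motor.

clockwise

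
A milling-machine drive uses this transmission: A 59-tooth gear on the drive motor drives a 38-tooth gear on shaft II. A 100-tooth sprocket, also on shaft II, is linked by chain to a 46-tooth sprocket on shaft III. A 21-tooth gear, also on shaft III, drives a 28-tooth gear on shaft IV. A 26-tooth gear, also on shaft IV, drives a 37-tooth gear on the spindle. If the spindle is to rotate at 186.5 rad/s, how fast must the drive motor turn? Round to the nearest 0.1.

Overall ratio R = 0.64407 × 0.46 × 1.3333 × 1.4231 = 0.56216.
Required input speed = output speed × R = 186.5 × 0.56216 = 104.84 rad/s.

104.8 rad/s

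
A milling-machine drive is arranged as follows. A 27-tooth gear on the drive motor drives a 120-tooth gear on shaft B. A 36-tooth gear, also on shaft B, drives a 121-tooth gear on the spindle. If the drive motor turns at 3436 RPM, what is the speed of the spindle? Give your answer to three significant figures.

the drive motor → shaft B (gear mesh, 120/27): 3436 ÷ 4.4444 = 773.1 RPM
shaft B → the spindle (gear mesh, 121/36): 773.1 ÷ 3.3611 = 230.01 RPM

230 RPM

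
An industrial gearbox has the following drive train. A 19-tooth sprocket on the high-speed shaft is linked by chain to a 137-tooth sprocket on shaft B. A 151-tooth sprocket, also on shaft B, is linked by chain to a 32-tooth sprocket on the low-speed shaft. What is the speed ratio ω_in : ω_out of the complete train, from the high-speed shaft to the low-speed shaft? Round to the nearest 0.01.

Each stage contributes driven/driver: chain 137/19 = 7.2105, chain 32/151 = 0.21192.
Overall: 7.2105 × 0.21192 = 1.5281.

1.53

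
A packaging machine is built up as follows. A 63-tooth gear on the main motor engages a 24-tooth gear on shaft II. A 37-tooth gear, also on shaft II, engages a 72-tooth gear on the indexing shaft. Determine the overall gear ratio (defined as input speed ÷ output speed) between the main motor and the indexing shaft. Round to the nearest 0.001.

Each stage contributes driven/driver: gear mesh 24/63 = 0.38095, gear mesh 72/37 = 1.9459.
Overall: 0.38095 × 1.9459 = 0.74131.

0.741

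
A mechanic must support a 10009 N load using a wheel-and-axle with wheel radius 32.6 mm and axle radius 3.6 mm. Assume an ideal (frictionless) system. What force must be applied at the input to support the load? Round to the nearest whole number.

1105 N

Wheel-and-axle MA = R/r = 32.6/3.6 = 9.0556.
Effort = load / MA = 10009 / 9.0556 = 1105.3 N.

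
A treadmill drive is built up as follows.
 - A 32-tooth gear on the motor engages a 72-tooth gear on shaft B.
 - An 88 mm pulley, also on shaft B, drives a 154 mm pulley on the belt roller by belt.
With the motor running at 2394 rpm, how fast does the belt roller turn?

608 rpm

gear mesh 72/32 = 2.25 → 2394/2.25 = 1064 rpm
belt 154/88 = 1.75 → 1064/1.75 = 608 rpm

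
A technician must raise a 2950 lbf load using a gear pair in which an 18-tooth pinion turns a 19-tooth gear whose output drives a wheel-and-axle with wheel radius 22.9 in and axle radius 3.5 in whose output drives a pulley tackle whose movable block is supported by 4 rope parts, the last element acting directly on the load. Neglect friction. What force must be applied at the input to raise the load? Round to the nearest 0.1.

106.8 lbf

Gear pair MA = 19/18 = 1.0556.
Wheel-and-axle MA = R/r = 22.9/3.5 = 6.5429.
Block-and-tackle MA = number of supporting rope parts = 4.
Combined ideal MA = 1.0556 × 6.5429 × 4 = 27.625.
Effort = load / MA = 2950 / 27.625 = 106.79 lbf.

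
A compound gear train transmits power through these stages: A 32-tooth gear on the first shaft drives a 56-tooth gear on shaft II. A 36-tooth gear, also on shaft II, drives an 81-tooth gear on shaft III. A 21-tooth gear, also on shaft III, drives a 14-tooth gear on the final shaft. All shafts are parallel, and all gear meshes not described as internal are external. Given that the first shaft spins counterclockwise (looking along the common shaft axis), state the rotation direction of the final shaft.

clockwise

the first shaft → shaft II: external mesh, 1 reversal → CW.
shaft II → shaft III: external mesh, 1 reversal → CCW.
shaft III → the final shaft: external mesh, 1 reversal → CW.
3 reversals in total — an odd number — so the final shaft turns opposite to the first shaft.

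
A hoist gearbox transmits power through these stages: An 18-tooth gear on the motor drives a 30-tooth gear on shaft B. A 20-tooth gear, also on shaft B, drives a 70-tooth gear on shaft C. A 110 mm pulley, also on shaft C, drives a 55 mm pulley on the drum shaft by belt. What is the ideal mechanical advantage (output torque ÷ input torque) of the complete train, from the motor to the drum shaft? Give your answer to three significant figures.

Each stage contributes driven/driver: gear mesh 30/18 = 1.6667, gear mesh 70/20 = 3.5, belt 55/110 = 0.5.
Overall: 1.6667 × 3.5 × 0.5 = 2.9167.

2.92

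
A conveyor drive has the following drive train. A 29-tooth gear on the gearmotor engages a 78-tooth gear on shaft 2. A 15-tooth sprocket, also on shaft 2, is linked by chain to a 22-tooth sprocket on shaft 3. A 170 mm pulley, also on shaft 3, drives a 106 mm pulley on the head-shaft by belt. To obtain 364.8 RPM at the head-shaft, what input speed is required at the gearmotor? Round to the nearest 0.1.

897.3 RPM

Overall ratio R = 2.6897 × 1.4667 × 0.62353 = 2.4597.
Required input speed = output speed × R = 364.8 × 2.4597 = 897.3 RPM.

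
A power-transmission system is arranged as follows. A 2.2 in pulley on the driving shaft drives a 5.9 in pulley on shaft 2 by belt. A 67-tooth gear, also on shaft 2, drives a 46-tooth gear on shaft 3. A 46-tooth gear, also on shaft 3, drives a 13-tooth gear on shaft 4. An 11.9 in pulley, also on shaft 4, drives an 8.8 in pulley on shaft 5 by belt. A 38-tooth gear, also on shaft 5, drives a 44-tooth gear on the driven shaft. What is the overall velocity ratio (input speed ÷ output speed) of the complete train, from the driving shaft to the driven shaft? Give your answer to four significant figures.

Each stage contributes driven/driver: belt 5.9/2.2 = 2.6818, gear mesh 46/67 = 0.68657, gear mesh 13/46 = 0.28261, belt 8.8/11.9 = 0.7395, gear mesh 44/38 = 1.1579.
Overall: 2.6818 × 0.68657 × 0.28261 × 0.7395 × 1.1579 = 0.44556.

0.4456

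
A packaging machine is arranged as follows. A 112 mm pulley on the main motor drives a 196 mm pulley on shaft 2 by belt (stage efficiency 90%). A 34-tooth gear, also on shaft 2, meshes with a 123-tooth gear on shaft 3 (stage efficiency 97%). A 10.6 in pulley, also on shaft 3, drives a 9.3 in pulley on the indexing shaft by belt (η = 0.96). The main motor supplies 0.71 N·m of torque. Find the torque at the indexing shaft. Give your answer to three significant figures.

3.31 N·m

belt 196/112 = 1.75 → τ = 0.71·1.75·0.90 = 1.1182 N·m
gear mesh 123/34 = 3.6176 → τ = 1.1182·3.6176·0.97 = 3.9241 N·m
belt 9.3/10.6 = 0.87736 → τ = 3.9241·0.87736·0.96 = 3.3051 N·m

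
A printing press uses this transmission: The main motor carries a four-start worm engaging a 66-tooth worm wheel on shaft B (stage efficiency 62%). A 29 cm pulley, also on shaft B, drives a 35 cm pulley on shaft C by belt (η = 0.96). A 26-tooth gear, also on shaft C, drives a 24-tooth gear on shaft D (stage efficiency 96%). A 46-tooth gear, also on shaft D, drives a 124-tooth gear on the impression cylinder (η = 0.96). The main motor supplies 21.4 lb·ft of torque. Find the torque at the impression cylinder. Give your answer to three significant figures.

582 lb·ft

worm 66/4 = 16.5 → τ = 21.4·16.5·0.62 = 218.92 lb·ft
belt 35/29 = 1.2069 → τ = 218.92·1.2069·0.96 = 253.65 lb·ft
gear mesh 24/26 = 0.92308 → τ = 253.65·0.92308·0.96 = 224.77 lb·ft
gear mesh 124/46 = 2.6957 → τ = 224.77·2.6957·0.96 = 581.67 lb·ft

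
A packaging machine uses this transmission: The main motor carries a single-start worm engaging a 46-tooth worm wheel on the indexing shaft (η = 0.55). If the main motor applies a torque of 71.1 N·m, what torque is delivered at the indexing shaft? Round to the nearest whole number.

Worm: ratio = 46/1 = 46; torque at the indexing shaft = 71.1 × 46 × 0.55 = 1798.8 N·m.

1799 N·m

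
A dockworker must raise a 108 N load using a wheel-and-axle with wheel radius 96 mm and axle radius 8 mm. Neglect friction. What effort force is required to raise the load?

Wheel-and-axle MA = R/r = 96/8 = 12.
Effort = load / MA = 108 / 12 = 9 N.

9 N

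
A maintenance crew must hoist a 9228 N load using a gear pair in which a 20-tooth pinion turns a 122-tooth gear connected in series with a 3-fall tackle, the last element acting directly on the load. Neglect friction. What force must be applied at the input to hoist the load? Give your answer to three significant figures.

Gear pair MA = 122/20 = 6.1.
Block-and-tackle MA = number of supporting rope parts = 3.
Combined ideal MA = 6.1 × 3 = 18.3.
Effort = load / MA = 9228 / 18.3 = 504.26 N.

504 N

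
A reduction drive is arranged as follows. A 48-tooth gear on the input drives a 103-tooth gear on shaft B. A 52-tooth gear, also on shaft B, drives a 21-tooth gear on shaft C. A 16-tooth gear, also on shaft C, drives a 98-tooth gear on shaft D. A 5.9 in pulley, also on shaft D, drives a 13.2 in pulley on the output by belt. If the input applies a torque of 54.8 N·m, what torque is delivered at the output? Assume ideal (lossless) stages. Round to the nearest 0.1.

650.8 N·m

After the gear mesh (103/48): 54.8 × 2.1458 = 117.59 N·m
After the gear mesh (21/52): 117.59 × 0.40385 = 47.489 N·m
After the gear mesh (98/16): 47.489 × 6.125 = 290.87 N·m
After the belt (13.2/5.9): 290.87 × 2.2373 = 650.76 N·m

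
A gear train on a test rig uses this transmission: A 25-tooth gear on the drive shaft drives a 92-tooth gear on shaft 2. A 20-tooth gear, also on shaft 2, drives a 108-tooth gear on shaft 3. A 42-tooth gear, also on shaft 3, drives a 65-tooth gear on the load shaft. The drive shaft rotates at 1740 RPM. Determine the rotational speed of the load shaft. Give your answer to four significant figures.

the drive shaft → shaft 2 (gear mesh, 92/25): 1740 ÷ 3.68 = 472.83 RPM
shaft 2 → shaft 3 (gear mesh, 108/20): 472.83 ÷ 5.4 = 87.56 RPM
shaft 3 → the load shaft (gear mesh, 65/42): 87.56 ÷ 1.5476 = 56.577 RPM

56.58 RPM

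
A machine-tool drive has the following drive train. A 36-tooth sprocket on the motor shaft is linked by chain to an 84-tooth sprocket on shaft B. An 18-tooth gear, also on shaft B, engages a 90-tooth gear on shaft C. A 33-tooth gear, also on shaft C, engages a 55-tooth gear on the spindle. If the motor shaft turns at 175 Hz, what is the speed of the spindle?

9 Hz

chain 84/36 = 2.3333 → 175/2.3333 = 75 Hz
gear mesh 90/18 = 5 → 75/5 = 15 Hz
gear mesh 55/33 = 1.6667 → 15/1.6667 = 9 Hz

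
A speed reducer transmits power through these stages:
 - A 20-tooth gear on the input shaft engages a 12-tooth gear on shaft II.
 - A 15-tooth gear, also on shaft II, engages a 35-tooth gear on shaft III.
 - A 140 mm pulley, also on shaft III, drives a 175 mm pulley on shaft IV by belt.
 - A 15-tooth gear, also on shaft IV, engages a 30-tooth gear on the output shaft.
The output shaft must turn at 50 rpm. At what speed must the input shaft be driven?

175 rpm

Overall ratio R = 0.6 × 2.3333 × 1.25 × 2 = 3.5.
Required input speed = output speed × R = 50 × 3.5 = 175 rpm.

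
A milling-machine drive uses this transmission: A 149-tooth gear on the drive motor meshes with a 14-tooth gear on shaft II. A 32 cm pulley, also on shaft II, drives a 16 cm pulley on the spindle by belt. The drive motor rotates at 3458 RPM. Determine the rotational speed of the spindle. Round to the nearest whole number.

73606 RPM

the drive motor → shaft II (gear mesh, 14/149): 3458 ÷ 0.09396 = 36803 RPM
shaft II → the spindle (belt, 16/32): 36803 ÷ 0.5 = 73606 RPM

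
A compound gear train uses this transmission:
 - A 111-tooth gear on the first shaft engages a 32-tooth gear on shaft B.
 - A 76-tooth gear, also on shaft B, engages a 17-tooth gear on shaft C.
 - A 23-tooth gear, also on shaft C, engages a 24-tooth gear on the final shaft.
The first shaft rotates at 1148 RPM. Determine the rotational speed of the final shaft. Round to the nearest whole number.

17061 RPM

gear mesh 32/111 = 0.28829 → 1148/0.28829 = 3982.1 RPM
gear mesh 17/76 = 0.22368 → 3982.1/0.22368 = 17802 RPM
gear mesh 24/23 = 1.0435 → 17802/1.0435 = 17061 RPM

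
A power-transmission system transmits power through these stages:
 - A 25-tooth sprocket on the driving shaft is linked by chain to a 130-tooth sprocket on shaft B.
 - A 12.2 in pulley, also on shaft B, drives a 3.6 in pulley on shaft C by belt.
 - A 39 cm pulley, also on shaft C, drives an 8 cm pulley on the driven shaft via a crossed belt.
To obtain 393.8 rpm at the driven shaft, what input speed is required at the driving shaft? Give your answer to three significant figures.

Overall ratio R = 5.2 × 0.29508 × 0.20513 = 0.31475.
Required input speed = output speed × R = 393.8 × 0.31475 = 123.95 rpm.

124 rpm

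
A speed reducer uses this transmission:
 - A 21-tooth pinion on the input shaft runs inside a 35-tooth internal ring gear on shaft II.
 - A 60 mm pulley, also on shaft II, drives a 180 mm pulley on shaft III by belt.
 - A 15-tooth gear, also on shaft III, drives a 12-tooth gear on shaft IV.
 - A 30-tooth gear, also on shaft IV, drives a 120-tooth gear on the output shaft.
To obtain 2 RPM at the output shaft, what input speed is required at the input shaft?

Overall ratio R = 1.6667 × 3 × 0.8 × 4 = 16.
Required input speed = output speed × R = 2 × 16 = 32 RPM.

32 RPM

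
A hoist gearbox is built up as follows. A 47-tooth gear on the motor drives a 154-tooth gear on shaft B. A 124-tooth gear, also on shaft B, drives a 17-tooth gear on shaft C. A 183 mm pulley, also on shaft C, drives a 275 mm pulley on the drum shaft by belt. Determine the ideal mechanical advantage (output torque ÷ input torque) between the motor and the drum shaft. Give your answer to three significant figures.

0.675

Each stage contributes driven/driver: gear mesh 154/47 = 3.2766, gear mesh 17/124 = 0.1371, belt 275/183 = 1.5027.
Overall: 3.2766 × 0.1371 × 1.5027 = 0.67504.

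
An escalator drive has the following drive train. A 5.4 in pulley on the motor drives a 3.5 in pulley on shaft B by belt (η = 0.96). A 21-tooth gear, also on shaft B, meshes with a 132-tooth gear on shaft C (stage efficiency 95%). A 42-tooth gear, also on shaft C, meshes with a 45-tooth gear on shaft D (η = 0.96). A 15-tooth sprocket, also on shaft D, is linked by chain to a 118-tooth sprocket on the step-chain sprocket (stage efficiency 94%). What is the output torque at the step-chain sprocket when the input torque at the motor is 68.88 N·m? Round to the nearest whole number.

After the belt (3.5/5.4): 68.88 × 0.64815 × 0.96 = 42.859 N·m
After the gear mesh (132/21): 42.859 × 6.2857 × 0.95 = 255.93 N·m
After the gear mesh (45/42): 255.93 × 1.0714 × 0.96 = 263.24 N·m
After the chain (118/15): 263.24 × 7.8667 × 0.94 = 1946.6 N·m

1947 N·m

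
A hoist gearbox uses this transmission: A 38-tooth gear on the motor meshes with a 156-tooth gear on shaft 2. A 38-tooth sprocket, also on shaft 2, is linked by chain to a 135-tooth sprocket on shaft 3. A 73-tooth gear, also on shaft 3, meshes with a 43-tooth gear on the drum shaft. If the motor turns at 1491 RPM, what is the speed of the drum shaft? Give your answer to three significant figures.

174 RPM

Gear mesh: ratio = 156/38 = 4.1053, so shaft 2 turns at 1491 / 4.1053 = 363.19 RPM.
Chain: ratio = 135/38 = 3.5526, so shaft 3 turns at 363.19 / 3.5526 = 102.23 RPM.
Gear mesh: ratio = 43/73 = 0.58904, so the drum shaft turns at 102.23 / 0.58904 = 173.56 RPM.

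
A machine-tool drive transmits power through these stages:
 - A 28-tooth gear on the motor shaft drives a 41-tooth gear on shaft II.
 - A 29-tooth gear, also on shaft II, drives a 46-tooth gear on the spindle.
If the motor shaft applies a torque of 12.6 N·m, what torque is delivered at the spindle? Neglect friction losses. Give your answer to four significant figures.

gear mesh 41/28 = 1.4643 → τ = 12.6·1.4643 = 18.45 N·m
gear mesh 46/29 = 1.5862 → τ = 18.45·1.5862 = 29.266 N·m

29.27 N·m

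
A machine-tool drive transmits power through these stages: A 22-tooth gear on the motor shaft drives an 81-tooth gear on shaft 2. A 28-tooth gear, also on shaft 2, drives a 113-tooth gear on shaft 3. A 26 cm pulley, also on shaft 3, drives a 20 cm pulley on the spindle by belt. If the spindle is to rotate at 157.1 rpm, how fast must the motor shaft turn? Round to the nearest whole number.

1796 rpm

Overall ratio R = 3.6818 × 4.0357 × 0.76923 = 11.43.
Required input speed = output speed × R = 157.1 × 11.43 = 1795.6 rpm.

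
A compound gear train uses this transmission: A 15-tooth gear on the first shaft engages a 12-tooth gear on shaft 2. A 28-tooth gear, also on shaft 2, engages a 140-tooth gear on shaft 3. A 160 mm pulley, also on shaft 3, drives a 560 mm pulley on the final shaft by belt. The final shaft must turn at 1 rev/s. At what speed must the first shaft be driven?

Overall ratio R = 0.8 × 5 × 3.5 = 14.
Required input speed = output speed × R = 1 × 14 = 14 rev/s.

14 rev/s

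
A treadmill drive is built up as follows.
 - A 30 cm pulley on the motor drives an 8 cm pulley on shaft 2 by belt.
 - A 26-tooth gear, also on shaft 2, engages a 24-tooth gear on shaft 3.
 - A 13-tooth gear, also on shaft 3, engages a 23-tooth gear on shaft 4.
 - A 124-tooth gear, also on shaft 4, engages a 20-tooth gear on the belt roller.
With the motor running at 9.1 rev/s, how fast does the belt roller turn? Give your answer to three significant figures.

130 rev/s

belt 8/30 = 0.26667 → 9.1/0.26667 = 34.125 rev/s
gear mesh 24/26 = 0.92308 → 34.125/0.92308 = 36.969 rev/s
gear mesh 23/13 = 1.7692 → 36.969/1.7692 = 20.895 rev/s
gear mesh 20/124 = 0.16129 → 20.895/0.16129 = 129.55 rev/s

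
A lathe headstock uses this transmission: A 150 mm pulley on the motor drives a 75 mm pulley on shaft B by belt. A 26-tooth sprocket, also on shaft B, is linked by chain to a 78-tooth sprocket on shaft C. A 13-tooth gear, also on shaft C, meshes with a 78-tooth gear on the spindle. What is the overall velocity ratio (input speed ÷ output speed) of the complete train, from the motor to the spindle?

Each stage contributes driven/driver: belt 75/150 = 0.5, chain 78/26 = 3, gear mesh 78/13 = 6.
Overall: 0.5 × 3 × 6 = 9.

9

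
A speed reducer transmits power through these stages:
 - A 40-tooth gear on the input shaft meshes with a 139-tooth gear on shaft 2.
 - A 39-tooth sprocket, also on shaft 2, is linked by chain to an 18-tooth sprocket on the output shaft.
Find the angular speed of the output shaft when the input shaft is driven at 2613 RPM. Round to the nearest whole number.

Gear mesh: ratio = 139/40 = 3.475, so shaft 2 turns at 2613 / 3.475 = 751.94 RPM.
Chain: ratio = 18/39 = 0.46154, so the output shaft turns at 751.94 / 0.46154 = 1629.2 RPM.

1629 RPM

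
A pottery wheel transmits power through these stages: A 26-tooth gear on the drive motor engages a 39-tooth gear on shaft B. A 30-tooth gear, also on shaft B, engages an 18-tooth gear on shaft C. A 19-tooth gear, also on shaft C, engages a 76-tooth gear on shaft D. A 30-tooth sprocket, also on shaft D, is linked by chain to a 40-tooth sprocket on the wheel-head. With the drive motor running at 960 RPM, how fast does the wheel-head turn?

gear mesh 39/26 = 1.5 → 960/1.5 = 640 RPM
gear mesh 18/30 = 0.6 → 640/0.6 = 1066.7 RPM
gear mesh 76/19 = 4 → 1066.7/4 = 266.67 RPM
chain 40/30 = 1.3333 → 266.67/1.3333 = 200 RPM

200 RPM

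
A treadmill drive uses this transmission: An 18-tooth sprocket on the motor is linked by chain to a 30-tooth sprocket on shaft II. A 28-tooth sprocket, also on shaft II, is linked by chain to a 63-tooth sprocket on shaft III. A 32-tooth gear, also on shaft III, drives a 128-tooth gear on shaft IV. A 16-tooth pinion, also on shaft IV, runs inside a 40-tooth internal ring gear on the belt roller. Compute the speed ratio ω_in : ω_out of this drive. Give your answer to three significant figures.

37.5

Each stage contributes driven/driver: chain 30/18 = 1.6667, chain 63/28 = 2.25, gear mesh 128/32 = 4, internal gear 40/16 = 2.5.
Overall: 1.6667 × 2.25 × 4 × 2.5 = 37.5.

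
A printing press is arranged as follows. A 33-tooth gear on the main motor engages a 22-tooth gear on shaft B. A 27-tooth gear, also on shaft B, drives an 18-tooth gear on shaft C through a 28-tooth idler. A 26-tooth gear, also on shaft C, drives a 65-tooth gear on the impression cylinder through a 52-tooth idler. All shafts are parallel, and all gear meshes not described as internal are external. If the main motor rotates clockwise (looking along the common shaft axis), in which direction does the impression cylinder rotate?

counterclockwise

the main motor → shaft B: external mesh, 1 reversal → CCW.
shaft B → shaft C: driver → idler → driven is 2 external meshes, 2 reversals → CCW.
shaft C → the impression cylinder: driver → idler → driven is 2 external meshes, 2 reversals → CCW.
5 reversals in total — an odd number — so the impression cylinder turns opposite to the main motor.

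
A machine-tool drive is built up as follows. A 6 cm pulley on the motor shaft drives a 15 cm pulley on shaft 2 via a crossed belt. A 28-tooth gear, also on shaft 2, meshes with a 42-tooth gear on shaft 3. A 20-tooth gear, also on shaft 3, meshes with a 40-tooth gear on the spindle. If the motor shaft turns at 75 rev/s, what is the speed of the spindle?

10 rev/s

the motor shaft → shaft 2 (belt, 15/6): 75 ÷ 2.5 = 30 rev/s
shaft 2 → shaft 3 (gear mesh, 42/28): 30 ÷ 1.5 = 20 rev/s
shaft 3 → the spindle (gear mesh, 40/20): 20 ÷ 2 = 10 rev/s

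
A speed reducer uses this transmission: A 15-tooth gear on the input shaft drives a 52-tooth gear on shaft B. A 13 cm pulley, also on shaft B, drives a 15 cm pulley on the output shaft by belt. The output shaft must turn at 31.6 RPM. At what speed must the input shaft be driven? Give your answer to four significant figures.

Overall ratio R = 3.4667 × 1.1538 = 4.
Required input speed = output speed × R = 31.6 × 4 = 126.4 RPM.

126.4 RPM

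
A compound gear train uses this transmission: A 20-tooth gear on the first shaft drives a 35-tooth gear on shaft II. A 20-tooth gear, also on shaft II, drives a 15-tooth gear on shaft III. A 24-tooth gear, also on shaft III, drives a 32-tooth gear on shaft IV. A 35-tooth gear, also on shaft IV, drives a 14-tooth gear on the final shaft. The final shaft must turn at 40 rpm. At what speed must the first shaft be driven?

Overall ratio R = 1.75 × 0.75 × 1.3333 × 0.4 = 0.7.
Required input speed = output speed × R = 40 × 0.7 = 28 rpm.

28 rpm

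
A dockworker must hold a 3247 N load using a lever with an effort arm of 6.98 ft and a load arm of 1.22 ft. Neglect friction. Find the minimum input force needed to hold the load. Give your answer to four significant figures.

567.5 N

Lever MA = effort arm / load arm = 6.98/1.22 = 5.7213.
Effort = load / MA = 3247 / 5.7213 = 567.53 N.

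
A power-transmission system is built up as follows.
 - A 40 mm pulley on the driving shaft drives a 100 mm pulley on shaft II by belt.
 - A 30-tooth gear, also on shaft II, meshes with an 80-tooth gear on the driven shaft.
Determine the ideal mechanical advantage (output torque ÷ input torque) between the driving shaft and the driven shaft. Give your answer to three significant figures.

6.67

Each stage contributes driven/driver: belt 100/40 = 2.5, gear mesh 80/30 = 2.6667.
Overall: 2.5 × 2.6667 = 6.6667.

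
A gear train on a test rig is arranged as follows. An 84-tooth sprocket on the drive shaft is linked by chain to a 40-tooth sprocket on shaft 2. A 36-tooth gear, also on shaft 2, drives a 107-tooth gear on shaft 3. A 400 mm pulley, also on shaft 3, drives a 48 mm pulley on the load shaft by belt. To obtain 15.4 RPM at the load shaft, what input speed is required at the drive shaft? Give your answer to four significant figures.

Overall ratio R = 0.47619 × 2.9722 × 0.12 = 0.16984.
Required input speed = output speed × R = 15.4 × 0.16984 = 2.6156 RPM.

2.616 RPM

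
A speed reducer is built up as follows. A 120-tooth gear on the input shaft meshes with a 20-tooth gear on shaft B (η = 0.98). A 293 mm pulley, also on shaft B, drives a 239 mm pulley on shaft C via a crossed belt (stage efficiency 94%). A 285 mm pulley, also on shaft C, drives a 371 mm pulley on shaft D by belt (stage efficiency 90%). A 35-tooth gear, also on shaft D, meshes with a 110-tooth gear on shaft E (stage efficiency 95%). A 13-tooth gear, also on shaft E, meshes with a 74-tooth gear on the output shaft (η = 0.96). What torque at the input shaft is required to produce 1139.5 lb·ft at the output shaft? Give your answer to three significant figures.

476 lb·ft

Overall ratio R = 0.16667 × 0.8157 × 1.3018 × 3.1429 × 5.6923 = 3.1661; overall efficiency η = 0.98 × 0.94 × 0.90 × 0.95 × 0.96 = 0.7561.
Input torque = output torque / (R × η) = 1139.5 / (3.1661 × 0.7561) = 475.99 lb·ft.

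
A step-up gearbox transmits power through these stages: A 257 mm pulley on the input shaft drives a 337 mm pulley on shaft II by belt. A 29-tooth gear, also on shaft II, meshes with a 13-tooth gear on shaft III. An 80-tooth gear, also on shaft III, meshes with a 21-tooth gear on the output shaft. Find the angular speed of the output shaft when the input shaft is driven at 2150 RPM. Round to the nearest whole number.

Belt: ratio = 337/257 = 1.3113, so shaft II turns at 2150 / 1.3113 = 1639.6 RPM.
Gear mesh: ratio = 13/29 = 0.44828, so shaft III turns at 1639.6 / 0.44828 = 3657.6 RPM.
Gear mesh: ratio = 21/80 = 0.2625, so the output shaft turns at 3657.6 / 0.2625 = 13934 RPM.

13934 RPM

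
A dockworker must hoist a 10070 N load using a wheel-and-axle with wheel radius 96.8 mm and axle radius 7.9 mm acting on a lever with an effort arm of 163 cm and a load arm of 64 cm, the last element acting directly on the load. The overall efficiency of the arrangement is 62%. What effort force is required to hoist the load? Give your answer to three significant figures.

520 N

Wheel-and-axle MA = R/r = 96.8/7.9 = 12.253.
Lever MA = effort arm / load arm = 163/64 = 2.5469.
Combined ideal MA = 12.253 × 2.5469 = 31.207.
Actual MA = 31.207 × 0.62 = 19.349.
Effort = load / actual MA = 10070 / 19.349 = 520.45 N.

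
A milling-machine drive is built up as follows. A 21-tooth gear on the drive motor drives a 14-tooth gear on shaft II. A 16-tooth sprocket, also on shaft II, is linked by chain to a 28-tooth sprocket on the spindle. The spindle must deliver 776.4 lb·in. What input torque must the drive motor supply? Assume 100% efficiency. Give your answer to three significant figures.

Overall ratio R = 0.66667 × 1.75 = 1.1667.
Input torque = output torque / R = 776.4 / 1.1667 = 665.49 lb·in.

665 lb·in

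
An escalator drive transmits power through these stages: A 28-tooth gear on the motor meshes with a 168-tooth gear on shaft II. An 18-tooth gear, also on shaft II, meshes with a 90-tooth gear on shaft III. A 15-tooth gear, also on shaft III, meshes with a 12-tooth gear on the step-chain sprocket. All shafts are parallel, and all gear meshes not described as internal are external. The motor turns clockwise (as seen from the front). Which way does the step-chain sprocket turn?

counterclockwise

the motor → shaft II: external mesh, 1 reversal → CCW.
shaft II → shaft III: external mesh, 1 reversal → CW.
shaft III → the step-chain sprocket: external mesh, 1 reversal → CCW.
3 reversals in total — an odd number — so the step-chain sprocket turns opposite to the motor.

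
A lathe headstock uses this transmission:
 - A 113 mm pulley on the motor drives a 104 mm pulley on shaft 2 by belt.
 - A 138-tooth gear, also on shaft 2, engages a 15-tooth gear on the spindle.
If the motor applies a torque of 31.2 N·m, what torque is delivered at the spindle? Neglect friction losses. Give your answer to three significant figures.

Belt: ratio = 104/113 = 0.92035; torque at shaft 2 = 31.2 × 0.92035 = 28.715 N·m.
Gear mesh: ratio = 15/138 = 0.1087; torque at the spindle = 28.715 × 0.1087 = 3.1212 N·m.

3.12 N·m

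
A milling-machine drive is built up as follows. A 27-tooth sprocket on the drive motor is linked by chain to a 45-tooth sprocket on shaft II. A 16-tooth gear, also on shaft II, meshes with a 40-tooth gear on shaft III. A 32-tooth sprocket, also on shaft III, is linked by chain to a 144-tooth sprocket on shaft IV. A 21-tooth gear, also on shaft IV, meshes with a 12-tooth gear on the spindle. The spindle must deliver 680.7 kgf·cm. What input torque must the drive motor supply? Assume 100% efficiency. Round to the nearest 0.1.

Overall ratio R = 1.6667 × 2.5 × 4.5 × 0.57143 = 10.714.
Input torque = output torque / R = 680.7 / 10.714 = 63.532 kgf·cm.

63.5 kgf·cm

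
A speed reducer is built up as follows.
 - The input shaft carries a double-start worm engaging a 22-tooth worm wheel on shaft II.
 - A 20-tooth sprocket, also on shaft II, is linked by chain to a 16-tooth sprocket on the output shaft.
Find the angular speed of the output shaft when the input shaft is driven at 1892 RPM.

215 RPM

Worm: ratio = 22/2 = 11, so shaft II turns at 1892 / 11 = 172 RPM.
Chain: ratio = 16/20 = 0.8, so the output shaft turns at 172 / 0.8 = 215 RPM.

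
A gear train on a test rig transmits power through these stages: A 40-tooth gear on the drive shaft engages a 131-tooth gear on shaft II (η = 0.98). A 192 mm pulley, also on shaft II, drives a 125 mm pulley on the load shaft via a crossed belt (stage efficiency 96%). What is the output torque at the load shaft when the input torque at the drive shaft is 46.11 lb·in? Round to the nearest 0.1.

Gear mesh: ratio = 131/40 = 3.275; torque at shaft II = 46.11 × 3.275 × 0.98 = 147.99 lb·in.
Belt: ratio = 125/192 = 0.65104; torque at the load shaft = 147.99 × 0.65104 × 0.96 = 92.494 lb·in.

92.5 lb·in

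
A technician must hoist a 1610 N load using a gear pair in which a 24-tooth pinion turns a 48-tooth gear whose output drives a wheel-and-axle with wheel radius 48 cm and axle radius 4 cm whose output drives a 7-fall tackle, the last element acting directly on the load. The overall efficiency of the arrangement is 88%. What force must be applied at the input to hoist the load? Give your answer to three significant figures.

10.9 N

Gear pair MA = 48/24 = 2.
Wheel-and-axle MA = R/r = 48/4 = 12.
Block-and-tackle MA = number of supporting rope parts = 7.
Combined ideal MA = 2 × 12 × 7 = 168.
Actual MA = 168 × 0.88 = 147.84.
Effort = load / actual MA = 1610 / 147.84 = 10.89 N.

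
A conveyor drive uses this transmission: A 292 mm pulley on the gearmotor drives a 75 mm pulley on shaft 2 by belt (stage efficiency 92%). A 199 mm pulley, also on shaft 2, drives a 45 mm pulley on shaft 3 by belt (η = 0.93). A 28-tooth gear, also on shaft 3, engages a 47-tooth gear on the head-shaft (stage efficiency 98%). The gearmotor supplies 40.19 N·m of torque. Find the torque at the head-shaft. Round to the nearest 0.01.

Belt: ratio = 75/292 = 0.25685; torque at shaft 2 = 40.19 × 0.25685 × 0.92 = 9.497 N·m.
Belt: ratio = 45/199 = 0.22613; torque at shaft 3 = 9.497 × 0.22613 × 0.93 = 1.9972 N·m.
Gear mesh: ratio = 47/28 = 1.6786; torque at the head-shaft = 1.9972 × 1.6786 × 0.98 = 3.2854 N·m.

3.29 N·m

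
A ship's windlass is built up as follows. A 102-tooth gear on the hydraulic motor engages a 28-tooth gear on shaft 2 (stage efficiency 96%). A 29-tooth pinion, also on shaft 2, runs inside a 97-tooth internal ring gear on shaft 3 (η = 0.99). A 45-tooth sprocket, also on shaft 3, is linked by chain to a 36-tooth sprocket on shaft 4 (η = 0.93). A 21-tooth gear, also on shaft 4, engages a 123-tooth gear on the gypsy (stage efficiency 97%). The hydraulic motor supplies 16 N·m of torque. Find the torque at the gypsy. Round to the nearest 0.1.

Gear mesh: ratio = 28/102 = 0.27451; torque at shaft 2 = 16 × 0.27451 × 0.96 = 4.2165 N·m.
Internal gear: ratio = 97/29 = 3.3448; torque at shaft 3 = 4.2165 × 3.3448 × 0.99 = 13.962 N·m.
Chain: ratio = 36/45 = 0.8; torque at shaft 4 = 13.962 × 0.8 × 0.93 = 10.388 N·m.
Gear mesh: ratio = 123/21 = 5.8571; torque at the gypsy = 10.388 × 5.8571 × 0.97 = 59.019 N·m.

59.0 N·m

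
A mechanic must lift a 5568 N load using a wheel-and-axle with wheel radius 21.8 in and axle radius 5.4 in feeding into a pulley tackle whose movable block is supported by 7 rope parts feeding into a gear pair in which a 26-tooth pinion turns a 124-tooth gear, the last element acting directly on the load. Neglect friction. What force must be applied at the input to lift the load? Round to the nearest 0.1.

Wheel-and-axle MA = R/r = 21.8/5.4 = 4.037.
Block-and-tackle MA = number of supporting rope parts = 7.
Gear pair MA = 124/26 = 4.7692.
Combined ideal MA = 4.037 × 7 × 4.7692 = 134.77.
Effort = load / MA = 5568 / 134.77 = 41.313 N.

41.3 N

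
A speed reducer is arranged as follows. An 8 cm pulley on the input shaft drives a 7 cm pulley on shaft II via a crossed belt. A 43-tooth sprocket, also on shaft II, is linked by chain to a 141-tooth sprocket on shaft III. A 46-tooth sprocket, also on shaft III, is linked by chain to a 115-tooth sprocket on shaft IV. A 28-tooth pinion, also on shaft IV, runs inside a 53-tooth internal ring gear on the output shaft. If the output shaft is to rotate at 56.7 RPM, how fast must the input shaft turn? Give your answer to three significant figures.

Overall ratio R = 0.875 × 3.2791 × 2.5 × 1.8929 = 13.577.
Required input speed = output speed × R = 56.7 × 13.577 = 769.84 RPM.

770 RPM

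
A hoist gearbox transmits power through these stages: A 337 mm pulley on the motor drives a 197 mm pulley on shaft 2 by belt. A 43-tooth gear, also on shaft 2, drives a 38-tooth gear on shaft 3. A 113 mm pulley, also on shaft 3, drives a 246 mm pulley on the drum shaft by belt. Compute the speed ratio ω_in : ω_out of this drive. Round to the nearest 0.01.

Each stage contributes driven/driver: belt 197/337 = 0.58457, gear mesh 38/43 = 0.88372, belt 246/113 = 2.177.
Overall: 0.58457 × 0.88372 × 2.177 = 1.1246.

1.12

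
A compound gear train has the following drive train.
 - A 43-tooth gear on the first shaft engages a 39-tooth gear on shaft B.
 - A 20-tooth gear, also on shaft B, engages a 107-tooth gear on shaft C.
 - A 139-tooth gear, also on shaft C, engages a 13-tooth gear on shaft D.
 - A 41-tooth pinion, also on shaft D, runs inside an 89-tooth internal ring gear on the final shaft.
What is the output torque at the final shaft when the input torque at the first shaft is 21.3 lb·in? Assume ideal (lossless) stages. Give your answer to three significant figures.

gear mesh 39/43 = 0.90698 → τ = 21.3·0.90698 = 19.319 lb·in
gear mesh 107/20 = 5.35 → τ = 19.319·5.35 = 103.35 lb·in
gear mesh 13/139 = 0.093525 → τ = 103.35·0.093525 = 9.6663 lb·in
internal gear 89/41 = 2.1707 → τ = 9.6663·2.1707 = 20.983 lb·in

21.0 lb·in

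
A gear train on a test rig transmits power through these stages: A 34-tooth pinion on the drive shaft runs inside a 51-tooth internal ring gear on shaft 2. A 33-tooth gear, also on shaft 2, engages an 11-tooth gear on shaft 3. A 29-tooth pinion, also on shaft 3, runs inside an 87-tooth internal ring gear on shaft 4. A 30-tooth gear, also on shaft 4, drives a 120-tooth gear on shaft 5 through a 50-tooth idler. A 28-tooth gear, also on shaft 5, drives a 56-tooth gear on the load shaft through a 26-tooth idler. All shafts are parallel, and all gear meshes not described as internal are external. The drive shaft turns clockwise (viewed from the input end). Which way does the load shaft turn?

anticlockwise

the drive shaft → shaft 2: internal mesh, same direction → CW.
shaft 2 → shaft 3: external mesh, 1 reversal → CCW.
shaft 3 → shaft 4: internal mesh, same direction → CCW.
shaft 4 → shaft 5: driver → idler → driven is 2 external meshes, 2 reversals → CCW.
shaft 5 → the load shaft: driver → idler → driven is 2 external meshes, 2 reversals → CCW.
5 reversals in total — an odd number — so the load shaft turns opposite to the drive shaft.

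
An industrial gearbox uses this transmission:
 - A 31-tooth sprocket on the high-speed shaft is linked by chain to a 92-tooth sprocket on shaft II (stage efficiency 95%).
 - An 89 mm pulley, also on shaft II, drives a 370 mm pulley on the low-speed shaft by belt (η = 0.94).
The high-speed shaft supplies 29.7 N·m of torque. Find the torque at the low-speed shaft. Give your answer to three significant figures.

chain 92/31 = 2.9677 → τ = 29.7·2.9677·0.95 = 83.735 N·m
belt 370/89 = 4.1573 → τ = 83.735·4.1573·0.94 = 327.22 N·m

327 N·m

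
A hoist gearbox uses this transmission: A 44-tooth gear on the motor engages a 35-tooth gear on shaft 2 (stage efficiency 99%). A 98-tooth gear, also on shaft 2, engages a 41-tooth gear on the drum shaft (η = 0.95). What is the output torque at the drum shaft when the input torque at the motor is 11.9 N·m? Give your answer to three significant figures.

3.72 N·m

Gear mesh: ratio = 35/44 = 0.79545; torque at shaft 2 = 11.9 × 0.79545 × 0.99 = 9.3712 N·m.
Gear mesh: ratio = 41/98 = 0.41837; torque at the drum shaft = 9.3712 × 0.41837 × 0.95 = 3.7246 N·m.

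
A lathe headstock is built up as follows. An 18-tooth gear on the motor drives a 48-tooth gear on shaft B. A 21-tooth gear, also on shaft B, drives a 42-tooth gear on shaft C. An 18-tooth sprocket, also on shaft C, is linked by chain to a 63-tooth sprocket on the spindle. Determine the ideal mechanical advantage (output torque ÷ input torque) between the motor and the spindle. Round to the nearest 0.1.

18.7

Each stage contributes driven/driver: gear mesh 48/18 = 2.6667, gear mesh 42/21 = 2, chain 63/18 = 3.5.
Overall: 2.6667 × 2 × 3.5 = 18.667.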